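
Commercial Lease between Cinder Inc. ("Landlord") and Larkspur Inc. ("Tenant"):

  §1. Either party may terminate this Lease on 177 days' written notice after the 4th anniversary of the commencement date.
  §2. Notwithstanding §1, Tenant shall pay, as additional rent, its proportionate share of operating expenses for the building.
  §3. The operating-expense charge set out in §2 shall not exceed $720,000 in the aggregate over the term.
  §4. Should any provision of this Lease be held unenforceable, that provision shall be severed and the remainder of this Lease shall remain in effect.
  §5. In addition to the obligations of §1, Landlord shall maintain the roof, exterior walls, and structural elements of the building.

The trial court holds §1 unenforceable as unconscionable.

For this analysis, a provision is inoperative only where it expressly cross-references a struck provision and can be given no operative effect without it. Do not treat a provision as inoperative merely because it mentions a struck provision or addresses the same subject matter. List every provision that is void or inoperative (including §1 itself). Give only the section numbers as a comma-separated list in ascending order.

§1 is struck. §2 mentions §1 but its own obligation stands independently of §1, so §2 is not affected. Although §5 refers to §1, its operative terms do not depend on §1, so it remains in effect. Nothing else in the Lease is defined by reference to §1. §4 is a severability clause and preserves every provision that can still be given independent effect. The provisions still in force are §2, §3, §4, and §5.

1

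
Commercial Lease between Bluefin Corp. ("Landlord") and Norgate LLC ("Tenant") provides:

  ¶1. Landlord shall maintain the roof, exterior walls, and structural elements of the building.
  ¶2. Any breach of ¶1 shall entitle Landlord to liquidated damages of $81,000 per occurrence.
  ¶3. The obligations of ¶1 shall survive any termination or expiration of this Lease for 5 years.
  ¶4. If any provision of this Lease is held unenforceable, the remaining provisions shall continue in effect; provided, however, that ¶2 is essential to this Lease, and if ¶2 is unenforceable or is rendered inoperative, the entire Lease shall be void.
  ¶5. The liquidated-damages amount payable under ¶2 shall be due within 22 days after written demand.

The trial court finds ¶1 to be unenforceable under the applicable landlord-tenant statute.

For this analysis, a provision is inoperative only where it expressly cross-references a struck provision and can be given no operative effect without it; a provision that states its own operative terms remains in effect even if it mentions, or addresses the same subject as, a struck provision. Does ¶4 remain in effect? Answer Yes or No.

No

¶1 is struck. ¶2 does nothing except set the liquidated-damages amount by reference to ¶1; with ¶1 gone it has no independent effect and is inoperative. ¶3 has no operative effect of its own apart from ¶1 and is therefore inoperative. ¶5 has no operative effect of its own apart from ¶2 and is therefore inoperative. ¶4 makes ¶2 an essential term, and ¶2 has been rendered inoperative by the cascade; under ¶4, the entire Lease is therefore void. No provision of the Lease survives. ¶4 is among the inoperative provisions, so the answer is no.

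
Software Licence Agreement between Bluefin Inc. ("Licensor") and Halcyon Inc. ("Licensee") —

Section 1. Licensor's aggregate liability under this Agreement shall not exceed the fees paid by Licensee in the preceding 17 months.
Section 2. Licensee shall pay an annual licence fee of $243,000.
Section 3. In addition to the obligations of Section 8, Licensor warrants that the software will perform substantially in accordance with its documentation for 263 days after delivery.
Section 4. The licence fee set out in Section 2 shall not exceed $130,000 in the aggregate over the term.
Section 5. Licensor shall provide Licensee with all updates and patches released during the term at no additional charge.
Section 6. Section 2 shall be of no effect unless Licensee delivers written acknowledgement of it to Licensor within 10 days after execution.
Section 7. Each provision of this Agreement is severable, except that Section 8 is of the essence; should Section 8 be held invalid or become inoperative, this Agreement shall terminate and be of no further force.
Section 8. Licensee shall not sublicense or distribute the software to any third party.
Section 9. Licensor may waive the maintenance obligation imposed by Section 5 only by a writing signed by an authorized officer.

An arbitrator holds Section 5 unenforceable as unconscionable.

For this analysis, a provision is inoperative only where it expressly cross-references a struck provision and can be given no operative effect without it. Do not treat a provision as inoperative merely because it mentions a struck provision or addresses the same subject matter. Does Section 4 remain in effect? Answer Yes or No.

Section 5 is struck. Section 9 merely fixes the waiver condition for Section 5; with Section 5 gone it has nothing to operate on and falls away. Section 7 makes Section 8 an essential term, but Section 8 is unaffected, so the severability proviso in Section 7 preserves the remaining provisions. The provisions still in force are Section 1, Section 2, Section 3, Section 4, Section 6, Section 7, and Section 8. Section 4 is among the surviving provisions, so the answer is yes.

Yes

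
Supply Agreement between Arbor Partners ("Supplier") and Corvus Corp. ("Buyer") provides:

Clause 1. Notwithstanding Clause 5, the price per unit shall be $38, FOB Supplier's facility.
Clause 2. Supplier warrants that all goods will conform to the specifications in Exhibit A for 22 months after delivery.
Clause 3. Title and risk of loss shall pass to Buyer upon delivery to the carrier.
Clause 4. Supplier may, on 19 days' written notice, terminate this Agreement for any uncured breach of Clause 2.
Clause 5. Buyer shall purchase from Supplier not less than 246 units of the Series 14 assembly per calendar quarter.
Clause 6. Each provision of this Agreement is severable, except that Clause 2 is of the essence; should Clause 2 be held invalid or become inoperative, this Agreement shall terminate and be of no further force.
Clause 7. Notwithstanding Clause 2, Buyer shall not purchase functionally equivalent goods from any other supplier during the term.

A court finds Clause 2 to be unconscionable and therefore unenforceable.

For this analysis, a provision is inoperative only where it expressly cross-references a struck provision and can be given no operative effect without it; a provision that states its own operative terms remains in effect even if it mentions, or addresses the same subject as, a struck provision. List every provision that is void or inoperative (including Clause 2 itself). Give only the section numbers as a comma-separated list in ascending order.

1, 2, 3, 4, 5, 6, 7

Clause 2 is struck. The only function of Clause 4 is the termination right for breach of Clause 2, so it cannot stand once Clause 2 is removed. Clause 6 makes Clause 2 an essential term, and Clause 2 is the provision held invalid; under Clause 6, the entire Agreement is therefore void. No provision of the Agreement survives.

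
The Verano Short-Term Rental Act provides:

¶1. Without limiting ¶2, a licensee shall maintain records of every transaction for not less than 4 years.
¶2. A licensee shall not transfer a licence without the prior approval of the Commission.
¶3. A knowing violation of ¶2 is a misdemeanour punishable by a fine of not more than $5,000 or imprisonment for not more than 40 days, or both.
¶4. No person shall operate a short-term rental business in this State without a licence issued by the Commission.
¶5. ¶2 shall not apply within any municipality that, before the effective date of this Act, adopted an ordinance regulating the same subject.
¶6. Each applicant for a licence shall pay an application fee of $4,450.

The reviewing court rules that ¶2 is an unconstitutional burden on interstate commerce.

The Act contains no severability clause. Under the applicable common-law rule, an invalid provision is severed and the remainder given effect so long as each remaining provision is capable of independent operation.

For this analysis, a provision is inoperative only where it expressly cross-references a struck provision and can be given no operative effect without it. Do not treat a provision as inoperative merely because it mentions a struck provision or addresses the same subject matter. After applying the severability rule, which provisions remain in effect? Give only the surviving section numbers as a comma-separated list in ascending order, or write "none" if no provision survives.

1, 4, 6

¶2 is struck. ¶3 operates only by reference to ¶2, so it falls with ¶2. ¶5 operates only by reference to ¶2, so it falls with ¶2. ¶1 mentions ¶2 but its own obligation stands independently of ¶2, so ¶1 is not affected. Under the stated default rule, only provisions that cannot operate independently fall away; the rest are enforced. ¶1, ¶4, and ¶6 remain in effect.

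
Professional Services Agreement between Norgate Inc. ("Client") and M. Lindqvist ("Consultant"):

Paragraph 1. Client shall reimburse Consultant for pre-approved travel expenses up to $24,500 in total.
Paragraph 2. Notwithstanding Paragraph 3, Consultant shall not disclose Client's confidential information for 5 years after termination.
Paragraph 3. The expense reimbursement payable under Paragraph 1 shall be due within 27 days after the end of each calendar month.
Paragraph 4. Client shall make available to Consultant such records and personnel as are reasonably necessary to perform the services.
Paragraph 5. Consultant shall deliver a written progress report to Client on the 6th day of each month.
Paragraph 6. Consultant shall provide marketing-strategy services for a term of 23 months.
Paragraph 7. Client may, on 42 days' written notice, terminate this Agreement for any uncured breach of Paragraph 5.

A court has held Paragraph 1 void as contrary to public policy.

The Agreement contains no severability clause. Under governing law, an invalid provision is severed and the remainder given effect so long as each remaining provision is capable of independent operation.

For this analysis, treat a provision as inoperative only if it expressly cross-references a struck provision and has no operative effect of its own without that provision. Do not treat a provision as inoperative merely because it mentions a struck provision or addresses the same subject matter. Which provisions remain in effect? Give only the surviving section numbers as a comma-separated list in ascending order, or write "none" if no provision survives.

2, 4, 5, 6, 7

Paragraph 1 is struck. Paragraph 3 does nothing except set the payment deadline for the expense reimbursement by reference to Paragraph 1; with Paragraph 1 gone it has no independent effect and is inoperative. Paragraph 2 mentions Paragraph 3 but its own obligation stands independently of Paragraph 3, so Paragraph 2 is not affected. With no severability clause, the stated default rule severs what cannot stand and enforces each remaining provision that can operate on its own. The provisions still in force are Paragraph 2, Paragraph 4, Paragraph 5, Paragraph 6, and Paragraph 7.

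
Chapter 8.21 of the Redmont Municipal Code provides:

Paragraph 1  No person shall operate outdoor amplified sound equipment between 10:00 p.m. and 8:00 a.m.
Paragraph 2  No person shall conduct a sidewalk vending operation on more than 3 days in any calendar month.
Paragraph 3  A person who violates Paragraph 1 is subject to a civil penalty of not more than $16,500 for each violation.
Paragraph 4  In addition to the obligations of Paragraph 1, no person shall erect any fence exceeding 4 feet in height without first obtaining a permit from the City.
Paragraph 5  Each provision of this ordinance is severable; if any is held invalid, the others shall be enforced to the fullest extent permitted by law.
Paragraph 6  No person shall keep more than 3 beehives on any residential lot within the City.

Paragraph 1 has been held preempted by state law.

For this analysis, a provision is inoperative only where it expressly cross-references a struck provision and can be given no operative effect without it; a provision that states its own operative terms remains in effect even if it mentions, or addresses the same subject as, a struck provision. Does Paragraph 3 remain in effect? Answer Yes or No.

No

Paragraph 1 is struck. Paragraph 3 merely fixes the civil penalty for violating Paragraph 1; with Paragraph 1 gone it has nothing to operate on and falls away. Although Paragraph 4 refers to Paragraph 1, its operative terms do not depend on Paragraph 1, so it remains in effect. Under the severability clause in Paragraph 5, the remaining provisions continue in force. Paragraph 2, Paragraph 4, Paragraph 5, and Paragraph 6 remain in effect. Paragraph 3 is among the inoperative provisions, so the answer is no.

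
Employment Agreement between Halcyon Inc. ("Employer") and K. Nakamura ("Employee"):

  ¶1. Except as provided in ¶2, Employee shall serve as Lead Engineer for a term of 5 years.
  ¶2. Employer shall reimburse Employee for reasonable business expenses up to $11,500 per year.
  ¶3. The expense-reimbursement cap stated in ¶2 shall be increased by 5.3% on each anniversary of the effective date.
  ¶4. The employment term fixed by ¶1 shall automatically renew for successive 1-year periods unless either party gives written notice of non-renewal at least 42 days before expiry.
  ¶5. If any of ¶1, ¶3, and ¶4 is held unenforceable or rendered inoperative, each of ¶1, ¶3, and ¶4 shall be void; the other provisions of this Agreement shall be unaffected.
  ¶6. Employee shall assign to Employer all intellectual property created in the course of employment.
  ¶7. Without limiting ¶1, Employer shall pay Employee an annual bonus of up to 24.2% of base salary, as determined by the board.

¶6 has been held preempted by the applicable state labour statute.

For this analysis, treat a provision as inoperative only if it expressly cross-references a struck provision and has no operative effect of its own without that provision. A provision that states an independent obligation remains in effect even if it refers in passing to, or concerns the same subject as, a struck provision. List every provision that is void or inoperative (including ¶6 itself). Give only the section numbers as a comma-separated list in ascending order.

¶6 is struck. No other provision's operative terms depend on ¶6. ¶5 ties ¶1, ¶3, and ¶4 together, but none of those is affected here; the remaining provisions continue in force under ¶5. ¶1, ¶2, ¶3, ¶4, ¶5, and ¶7 remain in effect.

6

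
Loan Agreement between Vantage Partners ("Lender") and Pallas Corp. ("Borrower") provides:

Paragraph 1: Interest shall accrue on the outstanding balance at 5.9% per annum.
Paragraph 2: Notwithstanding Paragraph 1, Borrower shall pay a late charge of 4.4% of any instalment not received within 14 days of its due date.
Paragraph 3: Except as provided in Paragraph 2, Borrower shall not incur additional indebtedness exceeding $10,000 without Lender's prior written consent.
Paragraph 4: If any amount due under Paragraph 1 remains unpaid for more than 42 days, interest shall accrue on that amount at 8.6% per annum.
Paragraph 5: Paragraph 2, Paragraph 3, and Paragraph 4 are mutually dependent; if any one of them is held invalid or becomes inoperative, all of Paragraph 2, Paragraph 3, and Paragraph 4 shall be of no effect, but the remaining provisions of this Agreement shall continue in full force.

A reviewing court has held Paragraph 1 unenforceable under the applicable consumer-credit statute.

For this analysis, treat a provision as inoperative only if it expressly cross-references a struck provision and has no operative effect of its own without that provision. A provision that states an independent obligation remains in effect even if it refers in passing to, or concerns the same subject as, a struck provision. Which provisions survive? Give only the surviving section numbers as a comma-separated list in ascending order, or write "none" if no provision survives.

5

Paragraph 1 is struck. The whole of Paragraph 4 is the default interest on the interest charge, defined by reference to Paragraph 1, so Paragraph 4 cannot stand once Paragraph 1 is removed. Paragraph 5 declares Paragraph 2, Paragraph 3, and Paragraph 4 mutually dependent; since one of them has fallen, all of them are of no effect. That brings down Paragraph 2 and Paragraph 3 as well. The remainder continues in force under Paragraph 5. Only Paragraph 5 remains in effect.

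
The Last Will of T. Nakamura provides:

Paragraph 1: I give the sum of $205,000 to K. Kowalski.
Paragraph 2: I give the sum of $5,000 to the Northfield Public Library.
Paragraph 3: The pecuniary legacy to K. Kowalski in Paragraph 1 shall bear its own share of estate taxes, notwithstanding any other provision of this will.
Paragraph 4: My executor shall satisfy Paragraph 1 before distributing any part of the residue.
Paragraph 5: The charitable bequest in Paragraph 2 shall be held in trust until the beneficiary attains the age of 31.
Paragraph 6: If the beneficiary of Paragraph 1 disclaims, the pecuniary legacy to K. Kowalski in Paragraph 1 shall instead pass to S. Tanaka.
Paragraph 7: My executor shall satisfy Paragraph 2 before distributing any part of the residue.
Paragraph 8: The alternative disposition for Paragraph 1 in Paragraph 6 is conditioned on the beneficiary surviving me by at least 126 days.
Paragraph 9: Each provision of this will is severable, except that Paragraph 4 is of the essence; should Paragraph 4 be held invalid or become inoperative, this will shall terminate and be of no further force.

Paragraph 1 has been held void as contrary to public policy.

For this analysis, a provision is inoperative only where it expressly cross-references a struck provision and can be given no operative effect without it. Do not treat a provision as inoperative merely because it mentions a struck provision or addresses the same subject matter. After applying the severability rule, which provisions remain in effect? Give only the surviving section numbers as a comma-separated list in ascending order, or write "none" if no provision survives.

none

Paragraph 1 is struck. Paragraph 3 operates only by reference to Paragraph 1, so it falls with Paragraph 1. Paragraph 4 has no operative effect of its own apart from Paragraph 1 and is therefore inoperative. The only function of Paragraph 6 is the alternative disposition for Paragraph 1, so it cannot stand once Paragraph 1 is removed. The only function of Paragraph 8 is the survivorship condition on Paragraph 6, so it cannot stand once Paragraph 6 is removed. Paragraph 9 makes Paragraph 4 an essential term, and Paragraph 4 has been rendered inoperative by the cascade; under Paragraph 9, the entire will is therefore void. No provision of the will survives.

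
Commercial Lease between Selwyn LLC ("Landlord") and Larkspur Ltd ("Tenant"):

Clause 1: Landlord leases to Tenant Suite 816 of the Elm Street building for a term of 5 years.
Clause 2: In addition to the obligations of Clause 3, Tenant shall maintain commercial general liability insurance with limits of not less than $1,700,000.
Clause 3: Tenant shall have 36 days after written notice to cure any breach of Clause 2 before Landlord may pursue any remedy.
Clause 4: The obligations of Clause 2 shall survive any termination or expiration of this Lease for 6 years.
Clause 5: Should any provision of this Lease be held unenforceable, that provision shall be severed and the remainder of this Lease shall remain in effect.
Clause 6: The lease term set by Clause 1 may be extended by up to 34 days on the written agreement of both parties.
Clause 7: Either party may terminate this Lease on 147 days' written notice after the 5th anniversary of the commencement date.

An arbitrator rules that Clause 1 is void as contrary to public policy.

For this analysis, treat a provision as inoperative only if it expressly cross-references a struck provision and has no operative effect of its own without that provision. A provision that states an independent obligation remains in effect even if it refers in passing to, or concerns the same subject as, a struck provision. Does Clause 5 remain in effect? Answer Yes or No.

Clause 1 is struck. The whole of Clause 6 is the extension of the lease term, defined by reference to Clause 1, so Clause 6 cannot stand once Clause 1 is removed. Clause 5 is a severability clause and preserves every provision that can still be given independent effect. Clause 2, Clause 3, Clause 4, Clause 5, and Clause 7 remain in effect. Clause 5 is among the surviving provisions, so the answer is yes.

Yes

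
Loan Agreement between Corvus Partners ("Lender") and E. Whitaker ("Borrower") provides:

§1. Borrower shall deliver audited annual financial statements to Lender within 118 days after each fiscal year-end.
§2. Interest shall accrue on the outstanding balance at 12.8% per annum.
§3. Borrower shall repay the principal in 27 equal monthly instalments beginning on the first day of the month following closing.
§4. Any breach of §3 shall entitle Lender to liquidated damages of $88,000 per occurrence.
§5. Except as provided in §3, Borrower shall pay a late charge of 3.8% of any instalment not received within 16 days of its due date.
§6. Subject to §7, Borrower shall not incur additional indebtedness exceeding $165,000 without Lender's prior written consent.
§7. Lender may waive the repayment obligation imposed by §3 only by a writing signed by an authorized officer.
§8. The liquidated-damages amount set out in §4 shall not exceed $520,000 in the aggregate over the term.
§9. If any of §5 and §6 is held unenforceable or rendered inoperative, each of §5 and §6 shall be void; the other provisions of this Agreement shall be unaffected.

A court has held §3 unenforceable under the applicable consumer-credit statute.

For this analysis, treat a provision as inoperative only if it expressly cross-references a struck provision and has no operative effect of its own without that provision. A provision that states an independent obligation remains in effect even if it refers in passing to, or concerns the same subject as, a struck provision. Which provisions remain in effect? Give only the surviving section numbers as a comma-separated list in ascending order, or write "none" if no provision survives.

§3 is struck. The whole of §4 is the liquidated-damages amount, defined by reference to §3, so §4 cannot stand once §3 is removed. The only function of §7 is the waiver condition for §3, so it cannot stand once §3 is removed. The whole of §8 is the aggregate cap on the liquidated-damages amount, defined by reference to §4, so §8 cannot stand once §4 is removed. §6 mentions §7 but its own obligation stands independently of §7, so §6 is not affected. Although §5 refers to §3, its operative terms do not depend on §3, so it remains in effect. §9 ties §5 and §6 together, but none of those is affected here; the remaining provisions continue in force under §9. §1, §2, §5, §6, and §9 remain in effect.

1, 2, 5, 6, 9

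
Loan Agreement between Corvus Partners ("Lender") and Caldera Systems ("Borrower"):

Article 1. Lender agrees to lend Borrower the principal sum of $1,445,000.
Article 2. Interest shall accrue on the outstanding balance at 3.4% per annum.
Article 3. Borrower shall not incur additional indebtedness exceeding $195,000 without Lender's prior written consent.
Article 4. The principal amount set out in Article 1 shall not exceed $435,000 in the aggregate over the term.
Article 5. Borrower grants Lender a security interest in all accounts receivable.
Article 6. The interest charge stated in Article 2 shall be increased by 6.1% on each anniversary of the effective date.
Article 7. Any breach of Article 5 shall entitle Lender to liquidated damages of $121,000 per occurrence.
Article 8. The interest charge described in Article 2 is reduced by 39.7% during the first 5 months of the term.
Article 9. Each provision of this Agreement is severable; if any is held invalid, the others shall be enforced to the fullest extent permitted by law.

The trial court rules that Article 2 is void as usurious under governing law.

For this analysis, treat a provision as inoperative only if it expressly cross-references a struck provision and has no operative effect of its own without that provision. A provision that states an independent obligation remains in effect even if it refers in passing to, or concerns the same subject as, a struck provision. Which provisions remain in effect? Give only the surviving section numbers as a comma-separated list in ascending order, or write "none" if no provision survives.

1, 3, 4, 5, 7, 9

Article 2 is struck. The whole of Article 6 is the escalation of the interest charge, defined by reference to Article 2, so Article 6 cannot stand once Article 2 is removed. Article 8 has no operative effect of its own apart from Article 2 and is therefore inoperative. Article 9 is a severability clause and preserves every provision that can still be given independent effect. That leaves Article 1, Article 3, Article 4, Article 5, Article 7, and Article 9 in effect.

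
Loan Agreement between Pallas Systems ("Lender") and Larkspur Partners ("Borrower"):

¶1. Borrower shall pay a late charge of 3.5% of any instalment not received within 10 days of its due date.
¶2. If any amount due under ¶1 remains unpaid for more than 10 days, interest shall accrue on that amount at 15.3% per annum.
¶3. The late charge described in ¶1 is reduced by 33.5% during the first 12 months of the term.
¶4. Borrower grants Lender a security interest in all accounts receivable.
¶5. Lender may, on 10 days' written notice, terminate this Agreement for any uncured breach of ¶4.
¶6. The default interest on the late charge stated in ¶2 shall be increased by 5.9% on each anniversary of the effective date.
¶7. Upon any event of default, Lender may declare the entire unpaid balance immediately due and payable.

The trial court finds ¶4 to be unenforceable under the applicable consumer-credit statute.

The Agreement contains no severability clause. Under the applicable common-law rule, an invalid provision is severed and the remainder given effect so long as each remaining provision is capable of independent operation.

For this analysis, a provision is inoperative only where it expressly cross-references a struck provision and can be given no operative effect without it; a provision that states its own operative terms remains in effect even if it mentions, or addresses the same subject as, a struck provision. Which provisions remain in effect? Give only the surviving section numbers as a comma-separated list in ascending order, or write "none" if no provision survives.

¶4 is struck. ¶5 operates only by reference to ¶4, so it falls with ¶4. With no severability clause, the stated default rule severs what cannot stand and enforces each remaining provision that can operate on its own. That leaves ¶1, ¶2, ¶3, ¶6, and ¶7 in effect.

1, 2, 3, 6, 7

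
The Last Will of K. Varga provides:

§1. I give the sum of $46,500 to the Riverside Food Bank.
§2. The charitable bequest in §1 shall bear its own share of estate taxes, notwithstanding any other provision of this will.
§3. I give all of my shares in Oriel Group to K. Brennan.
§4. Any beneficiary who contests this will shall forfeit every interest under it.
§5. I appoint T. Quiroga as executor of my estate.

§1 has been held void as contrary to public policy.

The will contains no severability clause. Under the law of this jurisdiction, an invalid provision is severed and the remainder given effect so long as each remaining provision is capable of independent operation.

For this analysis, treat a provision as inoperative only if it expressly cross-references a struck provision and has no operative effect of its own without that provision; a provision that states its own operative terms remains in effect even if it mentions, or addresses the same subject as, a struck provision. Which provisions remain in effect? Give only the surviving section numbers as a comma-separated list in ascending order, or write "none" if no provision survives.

3, 4, 5

§1 is struck. The only function of §2 is the tax charge on §1, so it cannot stand once §1 is removed. Under the stated default rule, only provisions that cannot operate independently fall away; the rest are enforced. The provisions still in force are §3, §4, and §5.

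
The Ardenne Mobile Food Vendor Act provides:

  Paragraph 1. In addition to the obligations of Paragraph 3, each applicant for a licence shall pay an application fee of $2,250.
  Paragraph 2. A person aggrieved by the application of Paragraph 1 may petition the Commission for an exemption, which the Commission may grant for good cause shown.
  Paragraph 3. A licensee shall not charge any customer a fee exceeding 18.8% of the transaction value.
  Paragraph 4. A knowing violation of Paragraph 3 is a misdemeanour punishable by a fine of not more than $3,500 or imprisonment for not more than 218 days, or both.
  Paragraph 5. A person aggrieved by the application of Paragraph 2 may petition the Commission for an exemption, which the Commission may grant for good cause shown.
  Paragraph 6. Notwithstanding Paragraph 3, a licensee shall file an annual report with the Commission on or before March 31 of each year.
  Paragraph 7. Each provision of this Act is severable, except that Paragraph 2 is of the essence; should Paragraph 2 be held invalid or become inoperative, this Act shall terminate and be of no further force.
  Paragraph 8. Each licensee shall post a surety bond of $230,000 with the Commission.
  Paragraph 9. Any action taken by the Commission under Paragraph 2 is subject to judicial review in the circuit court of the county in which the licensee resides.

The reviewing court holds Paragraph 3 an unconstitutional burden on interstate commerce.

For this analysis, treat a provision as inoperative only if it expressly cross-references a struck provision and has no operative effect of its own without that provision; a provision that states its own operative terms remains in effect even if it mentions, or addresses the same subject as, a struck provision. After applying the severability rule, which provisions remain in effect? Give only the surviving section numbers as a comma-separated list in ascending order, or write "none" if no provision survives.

1, 2, 5, 6, 7, 8, 9

Paragraph 3 is struck. Paragraph 4 operates only by reference to Paragraph 3, so it falls with Paragraph 3. Although Paragraph 6 refers to Paragraph 3, its operative terms do not depend on Paragraph 3, so it remains in effect. Paragraph 1 mentions Paragraph 3 but its own obligation stands independently of Paragraph 3, so Paragraph 1 is not affected. Paragraph 7 makes Paragraph 2 an essential term, but Paragraph 2 is unaffected, so the severability proviso in Paragraph 7 preserves the remaining provisions. That leaves Paragraph 1, Paragraph 2, Paragraph 5, Paragraph 6, Paragraph 7, Paragraph 8, and Paragraph 9 in effect.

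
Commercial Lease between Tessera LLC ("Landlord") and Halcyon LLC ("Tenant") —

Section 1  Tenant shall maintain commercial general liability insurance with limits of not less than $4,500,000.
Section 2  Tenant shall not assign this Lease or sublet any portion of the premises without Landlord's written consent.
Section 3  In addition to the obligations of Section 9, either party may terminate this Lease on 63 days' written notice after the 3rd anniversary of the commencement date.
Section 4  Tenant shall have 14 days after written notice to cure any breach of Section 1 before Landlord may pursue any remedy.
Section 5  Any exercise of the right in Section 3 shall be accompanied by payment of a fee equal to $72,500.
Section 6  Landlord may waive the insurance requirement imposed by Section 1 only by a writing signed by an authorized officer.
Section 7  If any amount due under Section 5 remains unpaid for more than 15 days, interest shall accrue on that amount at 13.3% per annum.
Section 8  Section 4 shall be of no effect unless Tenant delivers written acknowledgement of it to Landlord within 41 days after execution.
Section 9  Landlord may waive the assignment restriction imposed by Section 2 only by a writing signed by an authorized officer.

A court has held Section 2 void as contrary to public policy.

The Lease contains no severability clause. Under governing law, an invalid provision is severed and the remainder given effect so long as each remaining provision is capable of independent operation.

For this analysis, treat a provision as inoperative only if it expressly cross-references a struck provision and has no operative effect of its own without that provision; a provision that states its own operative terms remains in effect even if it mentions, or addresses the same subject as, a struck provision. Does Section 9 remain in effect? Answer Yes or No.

No

Section 2 is struck. Section 9 operates only by reference to Section 2, so it falls with Section 2. Section 3 mentions Section 9 but its own obligation stands independently of Section 9, so Section 3 is not affected. Under the stated default rule, only provisions that cannot operate independently fall away; the rest are enforced. Section 1, Section 3, Section 4, Section 5, Section 6, Section 7, and Section 8 remain in effect. Section 9 is among the inoperative provisions, so the answer is no.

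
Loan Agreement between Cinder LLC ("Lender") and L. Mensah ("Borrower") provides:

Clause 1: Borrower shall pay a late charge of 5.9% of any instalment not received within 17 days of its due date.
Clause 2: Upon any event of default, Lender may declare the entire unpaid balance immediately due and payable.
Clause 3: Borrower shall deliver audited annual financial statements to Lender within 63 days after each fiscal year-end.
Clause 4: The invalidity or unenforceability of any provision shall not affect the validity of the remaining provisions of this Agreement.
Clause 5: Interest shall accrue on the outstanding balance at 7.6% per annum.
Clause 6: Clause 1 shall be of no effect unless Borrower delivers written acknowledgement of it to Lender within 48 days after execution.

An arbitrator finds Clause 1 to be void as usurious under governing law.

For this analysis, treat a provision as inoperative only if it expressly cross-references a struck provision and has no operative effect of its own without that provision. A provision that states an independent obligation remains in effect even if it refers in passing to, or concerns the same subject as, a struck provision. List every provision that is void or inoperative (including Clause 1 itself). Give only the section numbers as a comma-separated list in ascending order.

1, 6

Clause 1 is struck. Clause 6 has no operative effect of its own apart from Clause 1 and is therefore inoperative. Clause 4 is a severability clause and preserves every provision that can still be given independent effect. Clause 2, Clause 3, Clause 4, and Clause 5 remain in effect.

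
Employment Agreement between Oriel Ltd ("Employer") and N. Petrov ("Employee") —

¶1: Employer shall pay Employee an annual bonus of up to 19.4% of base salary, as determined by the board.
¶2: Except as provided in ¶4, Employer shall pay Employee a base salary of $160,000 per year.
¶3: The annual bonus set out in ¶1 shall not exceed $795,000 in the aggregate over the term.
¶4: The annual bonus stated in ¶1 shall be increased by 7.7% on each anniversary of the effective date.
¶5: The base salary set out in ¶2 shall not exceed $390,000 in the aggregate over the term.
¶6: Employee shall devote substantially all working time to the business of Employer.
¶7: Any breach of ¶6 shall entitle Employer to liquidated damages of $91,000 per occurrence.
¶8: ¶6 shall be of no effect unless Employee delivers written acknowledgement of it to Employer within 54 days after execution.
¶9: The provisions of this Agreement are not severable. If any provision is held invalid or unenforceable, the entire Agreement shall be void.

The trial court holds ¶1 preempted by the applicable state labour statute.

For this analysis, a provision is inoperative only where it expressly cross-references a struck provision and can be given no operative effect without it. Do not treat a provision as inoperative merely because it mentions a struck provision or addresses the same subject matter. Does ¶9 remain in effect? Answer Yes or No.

¶1 is struck. ¶3 operates only by reference to ¶1, so it falls with ¶1. The whole of ¶4 is the escalation of the annual bonus, defined by reference to ¶1, so ¶4 cannot stand once ¶1 is removed. ¶9 provides that the Agreement is not severable, so the invalidity of any one provision voids the entire Agreement. No provision of the Agreement survives. ¶9 is among the inoperative provisions, so the answer is no.

No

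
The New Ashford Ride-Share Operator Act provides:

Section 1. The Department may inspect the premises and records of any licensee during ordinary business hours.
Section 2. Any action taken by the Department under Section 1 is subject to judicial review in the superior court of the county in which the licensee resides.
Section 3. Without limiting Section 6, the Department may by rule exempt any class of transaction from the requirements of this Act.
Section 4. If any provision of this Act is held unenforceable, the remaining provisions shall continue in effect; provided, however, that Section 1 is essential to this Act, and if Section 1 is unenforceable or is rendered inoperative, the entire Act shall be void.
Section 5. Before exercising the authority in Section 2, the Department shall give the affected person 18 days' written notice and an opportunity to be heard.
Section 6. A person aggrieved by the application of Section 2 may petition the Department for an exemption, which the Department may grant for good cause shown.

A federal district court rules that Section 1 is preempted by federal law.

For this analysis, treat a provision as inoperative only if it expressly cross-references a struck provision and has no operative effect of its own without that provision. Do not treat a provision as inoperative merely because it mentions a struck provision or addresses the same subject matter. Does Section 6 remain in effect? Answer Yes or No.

No

Section 1 is struck. Section 2 merely fixes the judicial-review right for Section 1; with Section 1 gone it has nothing to operate on and falls away. Section 5 merely fixes the notice-and-hearing requirement for Section 2; with Section 2 gone it has nothing to operate on and falls away. Section 6 has no operative effect of its own apart from Section 2 and is therefore inoperative. Section 4 makes Section 1 an essential term, and Section 1 is the provision held invalid; under Section 4, the entire Act is therefore void. No provision of the Act survives. Section 6 is among the inoperative provisions, so the answer is no.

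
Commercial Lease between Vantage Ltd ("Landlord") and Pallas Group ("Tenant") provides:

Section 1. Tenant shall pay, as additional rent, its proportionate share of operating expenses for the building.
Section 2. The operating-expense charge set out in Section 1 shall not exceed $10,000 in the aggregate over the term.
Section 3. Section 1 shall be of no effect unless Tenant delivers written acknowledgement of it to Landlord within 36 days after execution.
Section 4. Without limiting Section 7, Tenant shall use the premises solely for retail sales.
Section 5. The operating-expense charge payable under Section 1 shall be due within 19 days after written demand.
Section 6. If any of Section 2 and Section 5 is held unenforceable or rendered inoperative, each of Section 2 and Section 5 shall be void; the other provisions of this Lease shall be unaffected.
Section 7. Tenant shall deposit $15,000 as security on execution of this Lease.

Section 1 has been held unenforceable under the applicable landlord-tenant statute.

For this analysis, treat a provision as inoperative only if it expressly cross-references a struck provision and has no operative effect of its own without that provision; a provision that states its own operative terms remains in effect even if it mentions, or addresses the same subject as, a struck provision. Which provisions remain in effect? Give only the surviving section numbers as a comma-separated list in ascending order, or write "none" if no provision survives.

Section 1 is struck. The whole of Section 2 is the aggregate cap on the operating-expense charge, defined by reference to Section 1, so Section 2 cannot stand once Section 1 is removed. Section 3 has no operative effect of its own apart from Section 1 and is therefore inoperative. Section 5 does nothing except set the payment deadline for the operating-expense charge by reference to Section 1; with Section 1 gone it has no independent effect and is inoperative. Section 6 declares Section 2 and Section 5 mutually dependent; since one of them has fallen, all of them are of no effect. The remainder continues in force under Section 6. The provisions still in force are Section 4, Section 6, and Section 7.

4, 6, 7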